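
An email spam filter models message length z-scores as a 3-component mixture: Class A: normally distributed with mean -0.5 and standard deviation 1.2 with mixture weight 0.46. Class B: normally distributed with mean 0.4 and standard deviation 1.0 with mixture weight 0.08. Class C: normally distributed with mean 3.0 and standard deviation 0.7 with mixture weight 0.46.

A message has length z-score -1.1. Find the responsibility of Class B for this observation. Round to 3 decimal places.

0.071

P(component k | x) = π_k·f_k(x) / marginal(x), where marginal(x) = Σ_j π_j·f_j(x).
Evaluate each component's likelihood at the observed value:
  f_A = (1/(1.2·√(2π)))·exp(−(-1.1−-0.5)²/(2·1.2²)) = 0.332452·exp(-0.12500) = 0.293388
  f_B = (1/(1.0·√(2π)))·exp(−(-1.1−0.4)²/(2·1.0²)) = 0.398942·exp(-1.12500) = 0.129518
  f_C = (1/(0.7·√(2π)))·exp(−(-1.1−3.0)²/(2·0.7²)) = 0.569918·exp(-17.15306) = 2.02457e-08
Prior × likelihood for each component:
  π_A·f_A = 0.46 × 0.293388 = 0.134958
  π_B·f_B = 0.08 × 0.129518 = 0.0103614
  π_C·f_C = 0.46 × 2.02457e-08 = 9.31301e-09
Sum: 0.134958 + 0.0103614 + 9.31301e-09 = 0.14532
Responsibility of Class B: 0.0103614 / 0.14532 ≈ 0.071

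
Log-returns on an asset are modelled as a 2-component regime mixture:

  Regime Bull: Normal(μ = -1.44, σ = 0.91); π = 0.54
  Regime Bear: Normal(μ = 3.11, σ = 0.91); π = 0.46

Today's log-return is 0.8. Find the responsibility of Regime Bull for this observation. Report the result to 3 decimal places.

0.587

By Bayes' theorem, P(k | x) = π_k f_k(x) / Σ_j π_j f_j(x).
Normal densities:
  f_Bull = 0.0211903
  f_Bear = 0.0174831
Multiply by the mixture weights:
  π_Bull·f_Bull = 0.54 × 0.0211903 = 0.0114427
  π_Bear·f_Bear = 0.46 × 0.0174831 = 0.00804222
Sum: 0.0114427 + 0.00804222 = 0.019485
Responsibility of Regime Bull: 0.0114427 / 0.019485 ≈ 0.587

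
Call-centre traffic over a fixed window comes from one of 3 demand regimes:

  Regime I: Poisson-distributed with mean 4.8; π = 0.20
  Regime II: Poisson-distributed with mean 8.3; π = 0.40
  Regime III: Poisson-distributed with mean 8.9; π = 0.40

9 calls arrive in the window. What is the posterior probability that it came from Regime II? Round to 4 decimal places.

0.4655

P(component k | x) = P(Z=k)·f_k(x) / marginal(x), where marginal(x) = Σ_j P(Z=j)·f_j(x).
Component likelihoods at x = 9 calls:
  f_I = 0.0306757
  f_II = 0.128025
  f_III = 0.131682
Multiply by the mixture weights:
  P(Z=I)·f_I = 0.20 × 0.0306757 = 0.00613514
  P(Z=II)·f_II = 0.40 × 0.128025 = 0.0512101
  P(Z=III)·f_III = 0.40 × 0.131682 = 0.0526728
Evidence: 0.00613514 + 0.0512101 + 0.0526728 = 0.110018
So the posterior for Regime II is 0.0512101 / 0.110018 ≈ 0.4655.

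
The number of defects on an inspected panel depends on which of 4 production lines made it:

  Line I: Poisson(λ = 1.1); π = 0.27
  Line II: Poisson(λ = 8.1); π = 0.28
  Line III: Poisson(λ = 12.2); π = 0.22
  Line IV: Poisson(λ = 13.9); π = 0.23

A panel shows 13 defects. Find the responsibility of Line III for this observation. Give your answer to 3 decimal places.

P(component k | x) = P(Z=k)·f_k(x) / marginal(x), where marginal(x) = Σ_j P(Z=j)·f_j(x).
Evaluate each component's likelihood at the observed value:
  p_I = e^(−1.1)·1.1^13/13! = 1.84544e-10
  p_II = e^(−8.1)·8.1^13/13! = 0.0314949
  p_III = e^(−12.2)·12.2^13/13! = 0.107153
  p_IV = e^(−13.9)·13.9^13/13! = 0.106713
Unnormalised posteriors:
  P(Z=I)·p_I = 0.27 × 1.84544e-10 = 4.9827e-11
  P(Z=II)·p_II = 0.28 × 0.0314949 = 0.00881856
  P(Z=III)·p_III = 0.22 × 0.107153 = 0.0235737
  P(Z=IV)·p_IV = 0.23 × 0.106713 = 0.0245441
Evidence: 4.9827e-11 + 0.00881856 + 0.0235737 + 0.0245441 = 0.0569363
Responsibility of Line III: 0.0235737 / 0.0569363 ≈ 0.414

0.414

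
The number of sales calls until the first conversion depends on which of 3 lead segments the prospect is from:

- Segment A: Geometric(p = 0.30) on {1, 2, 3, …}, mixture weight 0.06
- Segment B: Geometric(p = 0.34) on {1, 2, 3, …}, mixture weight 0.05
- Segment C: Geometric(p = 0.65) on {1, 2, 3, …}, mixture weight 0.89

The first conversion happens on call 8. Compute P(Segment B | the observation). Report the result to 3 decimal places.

0.333

P(component k | x) = π_k·f_k(x) / marginal(x), where marginal(x) = Σ_j π_j·f_j(x).
Component likelihoods at x = 8:
  f_A = 0.0247063
  f_B = 0.0185475
  f_C = 0.000418205
Unnormalised posteriors:
  π_A·f_A = 0.06 × 0.0247063 = 0.00148238
  π_B·f_B = 0.05 × 0.0185475 = 0.000927377
  π_C·f_C = 0.89 × 0.000418205 = 0.000372203
Sum: 0.00148238 + 0.000927377 + 0.000372203 = 0.00278196
P(Segment B | x) ≈ 0.333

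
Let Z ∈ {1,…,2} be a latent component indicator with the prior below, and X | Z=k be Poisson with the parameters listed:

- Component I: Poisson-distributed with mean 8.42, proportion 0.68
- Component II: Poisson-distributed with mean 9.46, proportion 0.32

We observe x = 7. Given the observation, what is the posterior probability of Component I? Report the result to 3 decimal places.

P(component k | x) = π_k·f_k(x) / marginal(x), where marginal(x) = Σ_j π_j·f_j(x).
Evaluate each component's likelihood at the observed value:
  p_I = e^(−8.42)·8.42^7/7! = 0.131218
  p_II = e^(−9.46)·9.46^7/7! = 0.104805
Prior × likelihood for each component:
  π_I·p_I = 0.68 × 0.131218 = 0.0892285
  π_II·p_II = 0.32 × 0.104805 = 0.0335376
Normaliser: 0.0892285 + 0.0335376 = 0.122766
P(Component I | data) = 0.0892285 / 0.122766 ≈ 0.727

0.727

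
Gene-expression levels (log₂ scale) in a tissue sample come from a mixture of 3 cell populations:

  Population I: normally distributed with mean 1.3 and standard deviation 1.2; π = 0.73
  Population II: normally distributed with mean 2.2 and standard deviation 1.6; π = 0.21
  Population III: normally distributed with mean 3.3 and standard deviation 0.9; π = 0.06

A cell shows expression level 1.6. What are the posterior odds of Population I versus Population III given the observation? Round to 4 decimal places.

52.6528

The posterior odds equal the prior odds times the likelihood ratio: (w_i/w_j)·(f_i(x)/f_j(x)).
Normal densities:
  p_I = (1/(1.2·√(2π)))·exp(−(1.6−1.3)²/(2·1.2²)) = 0.332452·exp(-0.03125) = 0.322223
  p_II = (1/(1.6·√(2π)))·exp(−(1.6−2.2)²/(2·1.6²)) = 0.249339·exp(-0.07031) = 0.232409
  p_III = (1/(0.9·√(2π)))·exp(−(1.6−3.3)²/(2·0.9²)) = 0.443269·exp(-1.78395) = 0.0744574
Odds = (0.73/0.06) × (0.322223/0.0744574) = 12.1667 × 4.32762 ≈ 52.6528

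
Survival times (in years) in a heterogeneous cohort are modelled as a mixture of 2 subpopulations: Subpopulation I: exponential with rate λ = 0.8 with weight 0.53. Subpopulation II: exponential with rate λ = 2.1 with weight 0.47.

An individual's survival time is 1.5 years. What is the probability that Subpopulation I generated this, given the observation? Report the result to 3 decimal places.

By Bayes' theorem, P(k | x) = π_k f_k(x) / Σ_j π_j f_j(x).
Evaluate each component's likelihood at the observed value:
  f_I = 0.8·e^(−0.8·1.5) = 0.8·e^(−1.2000) = 0.240955
  f_II = 2.1·e^(−2.1·1.5) = 2.1·e^(−3.1500) = 0.0899895
Multiply by the mixture weights:
  π_I·f_I = 0.53 × 0.240955 = 0.127706
  π_II·f_II = 0.47 × 0.0899895 = 0.042295
Evidence: 0.127706 + 0.042295 = 0.170001
Responsibility of Subpopulation I: 0.127706 / 0.170001 ≈ 0.751

0.751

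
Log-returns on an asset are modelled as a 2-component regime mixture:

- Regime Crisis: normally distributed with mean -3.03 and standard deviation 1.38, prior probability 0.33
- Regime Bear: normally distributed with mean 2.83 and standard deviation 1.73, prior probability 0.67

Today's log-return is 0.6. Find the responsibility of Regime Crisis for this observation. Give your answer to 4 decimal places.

0.0427

Apply Bayes' rule: the posterior for each component is proportional to its prior times its likelihood at x.
Normal densities:
  p_Crisis = 0.00908968
  p_Bear = 0.100475
Unnormalised posteriors:
  π_Crisis·p_Crisis = 0.33 × 0.00908968 = 0.00299959
  π_Bear·p_Bear = 0.67 × 0.100475 = 0.0673185
Marginal: 0.00299959 + 0.0673185 = 0.0703181
P(Regime Crisis | data) ≈ 0.0427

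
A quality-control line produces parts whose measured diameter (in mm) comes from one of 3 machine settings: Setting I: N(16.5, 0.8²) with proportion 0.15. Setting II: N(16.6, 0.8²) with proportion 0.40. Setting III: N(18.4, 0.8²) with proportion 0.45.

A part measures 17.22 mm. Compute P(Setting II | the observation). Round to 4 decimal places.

0.5407

The responsibility of component k is π_k f_k(x) divided by Σ_j π_j f_j(x).
Evaluate each component's likelihood at the observed value:
  p_I = 0.332607
  p_II = 0.369314
  p_III = 0.168031
Unnormalised posteriors:
  π_I·p_I = 0.15 × 0.332607 = 0.049891
  π_II·p_II = 0.40 × 0.369314 = 0.147726
  π_III·p_III = 0.45 × 0.168031 = 0.0756139
Normaliser: 0.049891 + 0.147726 + 0.0756139 = 0.273231
P(Setting II | 17.22 mm) = 0.147726 / 0.273231 ≈ 0.5407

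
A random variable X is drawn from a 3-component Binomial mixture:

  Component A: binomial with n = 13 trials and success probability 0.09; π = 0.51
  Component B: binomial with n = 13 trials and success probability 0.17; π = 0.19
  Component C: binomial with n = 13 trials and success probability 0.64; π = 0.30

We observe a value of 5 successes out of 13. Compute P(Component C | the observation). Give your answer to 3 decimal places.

0.548

The responsibility of component k is P(Z=k) f_k(x) divided by Σ_j P(Z=j) f_j(x).
Binomial probabilities:
  L_A = 0.00357373
  L_B = 0.0411574
  L_C = 0.0389851
Weight by the priors:
  P(Z=A)·L_A = 0.51 × 0.00357373 = 0.0018226
  P(Z=B)·L_B = 0.19 × 0.0411574 = 0.00781991
  P(Z=C)·L_C = 0.30 × 0.0389851 = 0.0116955
Denominator: 0.0018226 + 0.00781991 + 0.0116955 = 0.021338
Responsibility of Component C: 0.0116955 / 0.021338 ≈ 0.548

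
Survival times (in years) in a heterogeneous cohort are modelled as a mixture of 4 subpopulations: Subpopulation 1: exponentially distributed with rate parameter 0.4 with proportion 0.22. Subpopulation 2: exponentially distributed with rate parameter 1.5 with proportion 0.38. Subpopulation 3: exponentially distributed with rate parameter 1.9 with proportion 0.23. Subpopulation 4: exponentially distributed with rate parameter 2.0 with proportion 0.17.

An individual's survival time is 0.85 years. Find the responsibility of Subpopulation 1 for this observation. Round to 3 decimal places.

Posterior ∝ prior × likelihood, so P(k | x) ∝ π_k f_k(x); normalise over all components.
Evaluate each component's likelihood at the observed value:
  p_1 = 0.284708
  p_2 = 0.419146
  p_3 = 0.377892
  p_4 = 0.365367
Multiply by the mixture weights:
  π_1·p_1 = 0.22 × 0.284708 = 0.0626358
  π_2·p_2 = 0.38 × 0.419146 = 0.159276
  π_3·p_3 = 0.23 × 0.377892 = 0.0869152
  π_4·p_4 = 0.17 × 0.365367 = 0.0621124
Normaliser: 0.0626358 + 0.159276 + 0.0869152 + 0.0621124 = 0.370939
So the posterior for Subpopulation 1 is 0.0626358 / 0.370939 ≈ 0.169.

0.169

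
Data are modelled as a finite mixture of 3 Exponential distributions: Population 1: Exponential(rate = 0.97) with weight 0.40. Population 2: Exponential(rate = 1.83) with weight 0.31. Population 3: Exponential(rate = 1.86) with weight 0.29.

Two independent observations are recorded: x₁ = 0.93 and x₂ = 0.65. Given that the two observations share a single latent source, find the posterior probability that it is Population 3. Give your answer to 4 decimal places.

0.2766

By Bayes' theorem, P(k | x) = w_k f_k(x) / Σ_j w_j f_j(x).
Since both observations come from the same component, the likelihood for component k is f_k(x₁)·f_k(x₂).
  f_1 = [0.97·e^(−0.97·0.93) = 0.97·e^(−0.9021) = 0.393545] × [0.516356] = 0.203209
  f_2 = [1.83·e^(−1.83·0.93) = 1.83·e^(−1.7019) = 0.333676] × [0.557003] = 0.185859
  f_3 = [1.86·e^(−1.86·0.93) = 1.86·e^(−1.7298) = 0.329815] × [0.555202] = 0.183114
Weight by the priors:
  w_1·f_1 = 0.40 × 0.203209 = 0.0812838
  w_2·f_2 = 0.31 × 0.185859 = 0.0576162
  w_3·f_3 = 0.29 × 0.183114 = 0.053103
Marginal: 0.0812838 + 0.0576162 + 0.053103 = 0.192003
Responsibility of Population 3: 0.053103 / 0.192003 ≈ 0.2766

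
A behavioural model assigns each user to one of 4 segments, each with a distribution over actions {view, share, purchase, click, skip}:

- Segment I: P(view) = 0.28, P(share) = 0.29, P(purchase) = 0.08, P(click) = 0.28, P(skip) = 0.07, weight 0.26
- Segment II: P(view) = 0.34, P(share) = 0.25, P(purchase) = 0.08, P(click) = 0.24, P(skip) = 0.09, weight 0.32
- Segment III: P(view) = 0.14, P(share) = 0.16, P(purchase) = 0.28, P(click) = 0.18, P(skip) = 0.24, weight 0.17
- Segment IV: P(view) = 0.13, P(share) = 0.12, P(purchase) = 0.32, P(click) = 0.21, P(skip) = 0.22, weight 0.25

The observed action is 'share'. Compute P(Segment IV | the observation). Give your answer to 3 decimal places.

P(component k | x) = P(Z=k)·f_k(x) / marginal(x), where marginal(x) = Σ_j P(Z=j)·f_j(x).
Component likelihoods at x = 'share':
  L_I = 0.29
  L_II = 0.25
  L_III = 0.16
  L_IV = 0.12
Prior × likelihood for each component:
  P(Z=I)·L_I = 0.26 × 0.29 = 0.0754
  P(Z=II)·L_II = 0.32 × 0.25 = 0.08
  P(Z=III)·L_III = 0.17 × 0.16 = 0.0272
  P(Z=IV)·L_IV = 0.25 × 0.12 = 0.03
Evidence: 0.0754 + 0.08 + 0.0272 + 0.03 = 0.2126
P(Segment IV | x) = 0.03 / 0.2126 ≈ 0.141

0.141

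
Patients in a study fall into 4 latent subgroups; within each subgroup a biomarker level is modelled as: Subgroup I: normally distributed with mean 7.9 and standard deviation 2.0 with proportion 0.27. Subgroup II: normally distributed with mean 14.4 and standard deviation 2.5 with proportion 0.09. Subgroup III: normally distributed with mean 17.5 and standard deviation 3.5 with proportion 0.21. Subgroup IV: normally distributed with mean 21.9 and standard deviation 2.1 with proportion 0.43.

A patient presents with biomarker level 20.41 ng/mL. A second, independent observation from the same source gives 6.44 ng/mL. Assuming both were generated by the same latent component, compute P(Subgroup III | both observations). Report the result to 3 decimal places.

Posterior ∝ prior × likelihood, so P(k | x) ∝ P(Z=k) f_k(x); normalise over all components.
Since both observations come from the same component, the likelihood for component k is f_k(x₁)·f_k(x₂).
  f_I = [6.36779e-10] × [0.152814] = 9.73086e-11
  f_II = [0.00887216] × [0.0010036] = 8.90414e-06
  f_III = [0.0806741] × [0.000773565] = 6.24066e-05
  f_IV = [0.147698] × [3.23461e-13] = 4.77745e-14
Unnormalised posteriors:
  P(Z=I)·f_I = 0.27 × 9.73086e-11 = 2.62733e-11
  P(Z=II)·f_II = 0.09 × 8.90414e-06 = 8.01372e-07
  P(Z=III)·f_III = 0.21 × 6.24066e-05 = 1.31054e-05
  P(Z=IV)·f_IV = 0.43 × 4.77745e-14 = 2.0543e-14
Marginal: 2.62733e-11 + 8.01372e-07 + 1.31054e-05 + 2.0543e-14 = 1.39068e-05
P(Subgroup III | x₁, x₂) ≈ 0.942

0.942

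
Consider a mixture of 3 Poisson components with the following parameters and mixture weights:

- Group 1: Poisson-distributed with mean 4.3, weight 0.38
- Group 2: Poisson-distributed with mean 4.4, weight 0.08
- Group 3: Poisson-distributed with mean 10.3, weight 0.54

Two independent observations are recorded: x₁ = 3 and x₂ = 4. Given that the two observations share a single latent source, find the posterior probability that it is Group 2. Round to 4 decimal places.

Posterior ∝ prior × likelihood, so P(k | x) ∝ w_k f_k(x); normalise over all components.
Since both observations come from the same component, the likelihood for component k is f_k(x₁)·f_k(x₂).
  p_1 = [0.179799] × [0.193284] = 0.0347523
  p_2 = [0.174305] × [0.191736] = 0.0334206
  p_3 = [0.0061253] × [0.0157726] = 9.66122e-05
Unnormalised posteriors:
  w_1·p_1 = 0.38 × 0.0347523 = 0.0132059
  w_2·p_2 = 0.08 × 0.0334206 = 0.00267365
  w_3·p_3 = 0.54 × 9.66122e-05 = 5.21706e-05
Sum: 0.0132059 + 0.00267365 + 5.21706e-05 = 0.0159317
So the posterior for Group 2 is 0.00267365 / 0.0159317 ≈ 0.1678.

0.1678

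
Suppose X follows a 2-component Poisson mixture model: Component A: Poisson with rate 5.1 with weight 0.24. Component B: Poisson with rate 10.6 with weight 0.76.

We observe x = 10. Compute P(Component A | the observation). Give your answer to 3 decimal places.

0.049

P(component k | x) = π_k·f_k(x) / marginal(x), where marginal(x) = Σ_j π_j·f_j(x).
Poisson probabilities:
  p_A = 0.0200003
  p_B = 0.122963
Multiply by the mixture weights:
  π_A·p_A = 0.24 × 0.0200003 = 0.00480008
  π_B·p_B = 0.76 × 0.122963 = 0.0934518
Evidence: 0.00480008 + 0.0934518 = 0.0982519
P(Component A | data) = 0.00480008 / 0.0982519 ≈ 0.049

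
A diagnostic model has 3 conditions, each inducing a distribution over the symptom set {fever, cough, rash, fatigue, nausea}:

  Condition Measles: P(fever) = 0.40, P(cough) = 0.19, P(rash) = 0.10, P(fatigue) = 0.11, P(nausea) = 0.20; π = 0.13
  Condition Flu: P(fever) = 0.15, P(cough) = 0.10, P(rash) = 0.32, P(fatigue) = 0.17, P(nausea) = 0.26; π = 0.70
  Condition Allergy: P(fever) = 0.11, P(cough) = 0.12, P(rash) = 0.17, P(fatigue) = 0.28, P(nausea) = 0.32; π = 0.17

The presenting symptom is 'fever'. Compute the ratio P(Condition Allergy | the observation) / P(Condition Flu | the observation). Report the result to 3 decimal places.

0.178

Posterior odds = (π_i f_i(x)) / (π_j f_j(x)); the normalising sum cancels.
Component likelihoods at x = 'fever':
  f_Measles = P(fever | comp) = 0.40
  f_Flu = P(fever | comp) = 0.15
  f_Allergy = P(fever | comp) = 0.11
Posterior odds = (π_Allergy·f_Allergy) / (π_Flu·f_Flu) = (0.17·0.11) / (0.70·0.15) = 0.0187 / 0.105 ≈ 0.178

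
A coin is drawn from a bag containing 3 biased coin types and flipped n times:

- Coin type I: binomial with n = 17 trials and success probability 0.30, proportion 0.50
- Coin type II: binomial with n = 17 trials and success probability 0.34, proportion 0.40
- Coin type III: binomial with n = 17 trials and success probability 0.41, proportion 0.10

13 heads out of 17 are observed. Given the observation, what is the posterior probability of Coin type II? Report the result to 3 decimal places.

By Bayes' theorem, P(k | x) = π_k f_k(x) / Σ_j π_j f_j(x).
Component likelihoods at x = 13 heads out of 17:
  p_I = 9.11057e-05
  p_II = 0.00036642
  p_III = 0.00266793
Unnormalised posteriors:
  π_I·p_I = 0.50 × 9.11057e-05 = 4.55528e-05
  π_II·p_II = 0.40 × 0.00036642 = 0.000146568
  π_III·p_III = 0.10 × 0.00266793 = 0.000266793
Normaliser: 4.55528e-05 + 0.000146568 + 0.000266793 = 0.000458914
P(Coin type II | the observation) = 0.000146568 / 0.000458914 ≈ 0.319

0.319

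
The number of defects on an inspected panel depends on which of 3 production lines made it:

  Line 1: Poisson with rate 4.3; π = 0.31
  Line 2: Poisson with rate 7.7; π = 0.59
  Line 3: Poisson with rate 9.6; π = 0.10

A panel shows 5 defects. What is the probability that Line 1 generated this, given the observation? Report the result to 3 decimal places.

0.443

Posterior ∝ prior × likelihood, so P(k | x) ∝ w_k f_k(x); normalise over all components.
Poisson probabilities:
  f_1 = 0.166224
  f_2 = 0.102142
  f_3 = 0.0460201
Weight by the priors:
  w_1·f_1 = 0.31 × 0.166224 = 0.0515296
  w_2·f_2 = 0.59 × 0.102142 = 0.0602639
  w_3·f_3 = 0.10 × 0.0460201 = 0.00460201
Marginal: 0.0515296 + 0.0602639 + 0.00460201 = 0.116395
P(Line 1 | data) = 0.0515296 / 0.116395 ≈ 0.443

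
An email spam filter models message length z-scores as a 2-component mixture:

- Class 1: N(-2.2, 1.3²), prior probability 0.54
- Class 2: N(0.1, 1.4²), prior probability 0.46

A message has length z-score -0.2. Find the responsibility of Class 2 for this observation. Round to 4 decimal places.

0.7163

Posterior ∝ prior × likelihood, so P(k | x) ∝ P(Z=k) f_k(x); normalise over all components.
Component likelihoods at x = -0.2:
  L_1 = 0.0939742
  L_2 = 0.278491
Multiply by the mixture weights:
  P(Z=1)·L_1 = 0.54 × 0.0939742 = 0.0507461
  P(Z=2)·L_2 = 0.46 × 0.278491 = 0.128106
Marginal: 0.0507461 + 0.128106 = 0.178852
P(Class 2 | data) ≈ 0.7163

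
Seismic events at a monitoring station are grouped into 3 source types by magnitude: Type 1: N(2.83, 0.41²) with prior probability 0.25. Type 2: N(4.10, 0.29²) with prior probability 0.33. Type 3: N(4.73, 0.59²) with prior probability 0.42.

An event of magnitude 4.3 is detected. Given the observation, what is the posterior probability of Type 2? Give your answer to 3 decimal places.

Apply Bayes' rule: the posterior for each component is proportional to its prior times its likelihood at x.
Evaluate each component's likelihood at the observed value:
  p_1 = 0.00157301
  p_2 = 1.08451
  p_3 = 0.518461
Weight by the priors:
  P(Z=1)·p_1 = 0.25 × 0.00157301 = 0.000393252
  P(Z=2)·p_2 = 0.33 × 1.08451 = 0.357887
  P(Z=3)·p_3 = 0.42 × 0.518461 = 0.217754
Denominator: 0.000393252 + 0.357887 + 0.217754 = 0.576034
Responsibility of Type 2: 0.357887 / 0.576034 ≈ 0.621

0.621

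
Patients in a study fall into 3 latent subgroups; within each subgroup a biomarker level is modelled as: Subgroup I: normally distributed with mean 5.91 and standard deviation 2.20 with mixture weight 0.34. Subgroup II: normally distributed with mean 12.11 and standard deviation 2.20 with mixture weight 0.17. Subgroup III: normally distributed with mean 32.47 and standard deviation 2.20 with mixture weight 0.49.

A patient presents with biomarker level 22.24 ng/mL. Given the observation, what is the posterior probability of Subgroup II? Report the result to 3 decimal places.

0.300

Posterior ∝ prior × likelihood, so P(k | x) ∝ π_k f_k(x); normalise over all components.
Evaluate each component's likelihood at the observed value:
  L_I = (1/(2.20·√(2π)))·exp(−(22.24−5.91)²/(2·2.20²)) = 0.181337·exp(-27.54844) = 1.96948e-13
  L_II = (1/(2.20·√(2π)))·exp(−(22.24−12.11)²/(2·2.20²)) = 0.181337·exp(-10.60092) = 4.51405e-06
  L_III = (1/(2.20·√(2π)))·exp(−(22.24−32.47)²/(2·2.20²)) = 0.181337·exp(-10.81125) = 3.65781e-06
Prior × likelihood for each component:
  π_I·L_I = 0.34 × 1.96948e-13 = 6.69624e-14
  π_II·L_II = 0.17 × 4.51405e-06 = 7.67389e-07
  π_III·L_III = 0.49 × 3.65781e-06 = 1.79233e-06
Normaliser: 6.69624e-14 + 7.67389e-07 + 1.79233e-06 = 2.55972e-06
P(Subgroup II | 22.24 ng/mL) = 7.67389e-07 / 2.55972e-06 ≈ 0.300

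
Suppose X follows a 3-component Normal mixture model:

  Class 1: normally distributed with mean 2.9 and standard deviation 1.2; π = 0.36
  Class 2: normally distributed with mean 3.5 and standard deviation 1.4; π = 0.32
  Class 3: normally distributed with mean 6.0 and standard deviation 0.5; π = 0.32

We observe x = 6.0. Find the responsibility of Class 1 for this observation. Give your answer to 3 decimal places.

Apply Bayes' rule: the posterior for each component is proportional to its prior times its likelihood at x.
Normal densities:
  p_1 = (1/(1.2·√(2π)))·exp(−(6.0−2.9)²/(2·1.2²)) = 0.332452·exp(-3.33681) = 0.0118188
  p_2 = (1/(1.4·√(2π)))·exp(−(6.0−3.5)²/(2·1.4²)) = 0.284959·exp(-1.59439) = 0.057856
  p_3 = (1/(0.5·√(2π)))·exp(−(6.0−6.0)²/(2·0.5²)) = 0.797885·exp(-0.00000) = 0.797885
Weight by the priors:
  w_1·p_1 = 0.36 × 0.0118188 = 0.00425476
  w_2·p_2 = 0.32 × 0.057856 = 0.0185139
  w_3·p_3 = 0.32 × 0.797885 = 0.255323
Marginal: 0.00425476 + 0.0185139 + 0.255323 = 0.278092
P(Class 1 | x) = 0.00425476 / 0.278092 ≈ 0.015

0.015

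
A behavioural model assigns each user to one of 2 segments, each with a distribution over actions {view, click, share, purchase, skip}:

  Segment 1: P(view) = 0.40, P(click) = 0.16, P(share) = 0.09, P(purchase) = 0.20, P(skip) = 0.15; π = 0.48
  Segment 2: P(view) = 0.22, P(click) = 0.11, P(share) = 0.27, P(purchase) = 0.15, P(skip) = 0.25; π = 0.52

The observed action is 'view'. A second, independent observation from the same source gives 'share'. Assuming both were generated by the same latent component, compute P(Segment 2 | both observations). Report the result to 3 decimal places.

Posterior ∝ prior × likelihood, so P(k | x) ∝ P(Z=k) f_k(x); normalise over all components.
Since both observations come from the same component, the likelihood for component k is f_k(x₁)·f_k(x₂).
  f_1 = [P(view | comp) = 0.40] × [0.09] = 0.036
  f_2 = [P(view | comp) = 0.22] × [0.27] = 0.0594
Prior × likelihood for each component:
  P(Z=1)·f_1 = 0.48 × 0.036 = 0.01728
  P(Z=2)·f_2 = 0.52 × 0.0594 = 0.030888
Sum: 0.01728 + 0.030888 = 0.048168
Responsibility of Segment 2: 0.030888 / 0.048168 ≈ 0.641

0.641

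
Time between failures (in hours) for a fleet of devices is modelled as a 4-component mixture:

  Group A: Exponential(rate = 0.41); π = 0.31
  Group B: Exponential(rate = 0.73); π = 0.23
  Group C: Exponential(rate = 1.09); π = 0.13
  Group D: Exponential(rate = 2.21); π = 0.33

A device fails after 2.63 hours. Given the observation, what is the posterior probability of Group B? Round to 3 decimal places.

Apply Bayes' rule: the posterior for each component is proportional to its prior times its likelihood at x.
Exponential densities:
  f_A = 0.139471
  f_B = 0.107034
  f_C = 0.0620061
  f_D = 0.0066091
Prior × likelihood for each component:
  π_A·f_A = 0.31 × 0.139471 = 0.043236
  π_B·f_B = 0.23 × 0.107034 = 0.0246178
  π_C·f_C = 0.13 × 0.0620061 = 0.00806079
  π_D·f_D = 0.33 × 0.0066091 = 0.002181
Normaliser: 0.043236 + 0.0246178 + 0.00806079 + 0.002181 = 0.0780956
So the posterior for Group B is 0.0246178 / 0.0780956 ≈ 0.315.

0.315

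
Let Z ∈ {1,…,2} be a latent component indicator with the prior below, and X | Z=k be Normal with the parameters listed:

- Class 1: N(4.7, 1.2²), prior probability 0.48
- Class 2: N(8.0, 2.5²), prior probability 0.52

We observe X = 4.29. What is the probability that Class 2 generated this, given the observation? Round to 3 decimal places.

0.155

P(component k | x) = π_k·f_k(x) / marginal(x), where marginal(x) = Σ_j π_j·f_j(x).
Component likelihoods at x = 4.29:
  p_1 = (1/(1.2·√(2π)))·exp(−(4.29−4.7)²/(2·1.2²)) = 0.332452·exp(-0.05837) = 0.313603
  p_2 = (1/(2.5·√(2π)))·exp(−(4.29−8.0)²/(2·2.5²)) = 0.159577·exp(-1.10113) = 0.0530587
Prior × likelihood for each component:
  π_1·p_1 = 0.48 × 0.313603 = 0.150529
  π_2·p_2 = 0.52 × 0.0530587 = 0.0275905
Evidence: 0.150529 + 0.0275905 = 0.17812
Responsibility of Class 2: 0.0275905 / 0.17812 ≈ 0.155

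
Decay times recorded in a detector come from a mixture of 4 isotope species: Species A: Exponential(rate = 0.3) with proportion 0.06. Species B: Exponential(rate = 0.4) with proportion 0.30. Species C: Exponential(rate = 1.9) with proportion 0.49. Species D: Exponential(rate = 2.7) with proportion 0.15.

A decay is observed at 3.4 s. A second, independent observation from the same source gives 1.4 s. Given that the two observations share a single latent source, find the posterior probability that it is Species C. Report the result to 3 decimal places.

0.023

P(component k | x) = w_k·f_k(x) / marginal(x), where marginal(x) = Σ_j w_j·f_j(x).
Since both observations come from the same component, the likelihood for component k is f_k(x₁)·f_k(x₂).
  f_A = [0.108178] × [0.197114] = 0.0213235
  f_B = [0.102664] × [0.228484] = 0.0234571
  f_C = [0.00297311] × [0.132902] = 0.000395131
  f_D = [0.000278317] × [0.0616213] = 1.71503e-05
Weight by the priors:
  w_A·f_A = 0.06 × 0.0213235 = 0.00127941
  w_B·f_B = 0.30 × 0.0234571 = 0.00703713
  w_C·f_C = 0.49 × 0.000395131 = 0.000193614
  w_D·f_D = 0.15 × 1.71503e-05 = 2.57254e-06
Normaliser: 0.00127941 + 0.00703713 + 0.000193614 + 2.57254e-06 = 0.00851273
P(Species C | data) = 0.000193614 / 0.00851273 ≈ 0.023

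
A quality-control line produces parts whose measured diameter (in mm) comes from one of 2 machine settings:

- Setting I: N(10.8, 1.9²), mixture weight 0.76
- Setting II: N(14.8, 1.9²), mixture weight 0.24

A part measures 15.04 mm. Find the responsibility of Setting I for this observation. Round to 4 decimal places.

0.2093

P(component k | x) = w_k·f_k(x) / marginal(x), where marginal(x) = Σ_j w_j·f_j(x).
Evaluate each component's likelihood at the observed value:
  p_I = (1/(1.9·√(2π)))·exp(−(15.04−10.8)²/(2·1.9²)) = 0.209970·exp(-2.48997) = 0.0174091
  p_II = (1/(1.9·√(2π)))·exp(−(15.04−14.8)²/(2·1.9²)) = 0.209970·exp(-0.00798) = 0.208301
Weight by the priors:
  w_I·p_I = 0.76 × 0.0174091 = 0.0132309
  w_II·p_II = 0.24 × 0.208301 = 0.0499923
Marginal: 0.0132309 + 0.0499923 = 0.0632232
P(Setting I | x) = 0.0132309 / 0.0632232 ≈ 0.2093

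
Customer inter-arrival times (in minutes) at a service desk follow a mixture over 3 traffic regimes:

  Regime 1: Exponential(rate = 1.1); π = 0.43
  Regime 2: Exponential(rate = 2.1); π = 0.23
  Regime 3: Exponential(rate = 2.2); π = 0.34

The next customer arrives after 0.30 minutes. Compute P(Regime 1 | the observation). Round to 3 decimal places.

Apply Bayes' rule: the posterior for each component is proportional to its prior times its likelihood at x.
Exponential densities:
  p_1 = 1.1·e^(−1.1·0.30) = 1.1·e^(−0.3300) = 0.790816
  p_2 = 2.1·e^(−2.1·0.30) = 2.1·e^(−0.6300) = 1.11844
  p_3 = 2.2·e^(−2.2·0.30) = 2.2·e^(−0.6600) = 1.13707
Multiply by the mixture weights:
  π_1·p_1 = 0.43 × 0.790816 = 0.340051
  π_2·p_2 = 0.23 × 1.11844 = 0.257242
  π_3·p_3 = 0.34 × 1.13707 = 0.386605
Evidence: 0.340051 + 0.257242 + 0.386605 = 0.983898
P(Regime 1 | data) ≈ 0.346

0.346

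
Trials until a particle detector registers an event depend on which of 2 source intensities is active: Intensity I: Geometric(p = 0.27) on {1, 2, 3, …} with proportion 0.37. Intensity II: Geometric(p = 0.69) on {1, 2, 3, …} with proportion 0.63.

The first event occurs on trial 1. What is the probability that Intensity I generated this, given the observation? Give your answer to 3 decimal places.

0.187

Posterior ∝ prior × likelihood, so P(k | x) ∝ π_k f_k(x); normalise over all components.
Geometric probabilities:
  p_I = 0.27·(1−0.27)^0 = 0.27·1 = 0.27
  p_II = 0.69·(1−0.69)^0 = 0.69·1 = 0.69
Unnormalised posteriors:
  π_I·p_I = 0.37 × 0.27 = 0.0999
  π_II·p_II = 0.63 × 0.69 = 0.4347
Denominator: 0.0999 + 0.4347 = 0.5346
So the posterior for Intensity I is 0.0999 / 0.5346 ≈ 0.187.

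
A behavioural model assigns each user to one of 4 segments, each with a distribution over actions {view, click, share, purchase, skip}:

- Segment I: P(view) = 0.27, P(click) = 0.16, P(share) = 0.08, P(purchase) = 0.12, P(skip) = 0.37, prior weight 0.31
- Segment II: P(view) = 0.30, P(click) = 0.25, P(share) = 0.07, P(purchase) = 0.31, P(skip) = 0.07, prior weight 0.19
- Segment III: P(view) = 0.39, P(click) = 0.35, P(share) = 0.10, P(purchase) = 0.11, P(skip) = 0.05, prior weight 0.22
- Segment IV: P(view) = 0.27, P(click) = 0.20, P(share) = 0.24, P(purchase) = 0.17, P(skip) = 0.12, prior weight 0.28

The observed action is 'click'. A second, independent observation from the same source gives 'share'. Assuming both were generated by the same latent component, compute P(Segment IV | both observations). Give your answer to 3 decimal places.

P(component k | x) = π_k·f_k(x) / marginal(x), where marginal(x) = Σ_j π_j·f_j(x).
Since both observations come from the same component, the likelihood for component k is f_k(x₁)·f_k(x₂).
  p_I = [P(click | comp) = 0.16] × [0.08] = 0.0128
  p_II = [P(click | comp) = 0.25] × [0.07] = 0.0175
  p_III = [P(click | comp) = 0.35] × [0.1] = 0.035
  p_IV = [P(click | comp) = 0.20] × [0.24] = 0.048
Multiply by the mixture weights:
  π_I·p_I = 0.31 × 0.0128 = 0.003968
  π_II·p_II = 0.19 × 0.0175 = 0.003325
  π_III·p_III = 0.22 × 0.035 = 0.0077
  π_IV·p_IV = 0.28 × 0.048 = 0.01344
Denominator: 0.003968 + 0.003325 + 0.0077 + 0.01344 = 0.028433
P(Segment IV | x₁, x₂) = 0.01344 / 0.028433 ≈ 0.473

0.473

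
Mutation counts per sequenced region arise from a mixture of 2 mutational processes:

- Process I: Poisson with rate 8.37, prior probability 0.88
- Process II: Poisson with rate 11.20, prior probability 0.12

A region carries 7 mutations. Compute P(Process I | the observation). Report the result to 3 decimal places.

0.942

Posterior ∝ prior × likelihood, so P(k | x) ∝ w_k f_k(x); normalise over all components.
Component likelihoods at x = 7 mutations:
  L_I = 0.132313
  L_II = 0.0599788
Prior × likelihood for each component:
  w_I·L_I = 0.88 × 0.132313 = 0.116436
  w_II·L_II = 0.12 × 0.0599788 = 0.00719745
Normaliser: 0.116436 + 0.00719745 = 0.123633
P(Process I | x) = 0.116436 / 0.123633 ≈ 0.942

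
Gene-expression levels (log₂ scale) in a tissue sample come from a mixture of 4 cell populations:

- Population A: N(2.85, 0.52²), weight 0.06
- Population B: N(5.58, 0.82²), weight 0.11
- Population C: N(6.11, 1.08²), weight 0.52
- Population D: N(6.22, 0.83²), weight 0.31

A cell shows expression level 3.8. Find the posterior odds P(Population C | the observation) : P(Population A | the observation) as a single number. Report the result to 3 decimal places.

Only the two components matter; the odds are (P(Z=i) f_i(x)) / (P(Z=j) f_j(x)).
Normal densities:
  p_A = (1/(0.52·√(2π)))·exp(−(3.8−2.85)²/(2·0.52²)) = 0.767197·exp(-1.66882) = 0.144592
  p_B = (1/(0.82·√(2π)))·exp(−(3.8−5.58)²/(2·0.82²)) = 0.486515·exp(-2.35604) = 0.0461192
  p_C = (1/(1.08·√(2π)))·exp(−(3.8−6.11)²/(2·1.08²)) = 0.369391·exp(-2.28742) = 0.0375034
  p_D = (1/(0.83·√(2π)))·exp(−(3.8−6.22)²/(2·0.83²)) = 0.480653·exp(-4.25054) = 0.00685242
Odds = (0.52/0.06) × (0.0375034/0.144592) = 8.66667 × 0.259373 ≈ 2.248

2.248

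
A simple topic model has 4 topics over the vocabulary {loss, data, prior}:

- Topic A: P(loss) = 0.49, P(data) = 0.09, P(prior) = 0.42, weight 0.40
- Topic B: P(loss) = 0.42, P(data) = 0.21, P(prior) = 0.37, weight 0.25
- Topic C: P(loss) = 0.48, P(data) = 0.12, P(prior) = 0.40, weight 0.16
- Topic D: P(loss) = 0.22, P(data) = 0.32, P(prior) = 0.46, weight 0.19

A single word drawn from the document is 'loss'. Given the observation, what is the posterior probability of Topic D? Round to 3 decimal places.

By Bayes' theorem, P(k | x) = π_k f_k(x) / Σ_j π_j f_j(x).
Evaluate each component's likelihood at the observed value:
  p_A = 0.49
  p_B = 0.42
  p_C = 0.48
  p_D = 0.22
Multiply by the mixture weights:
  π_A·p_A = 0.40 × 0.49 = 0.196
  π_B·p_B = 0.25 × 0.42 = 0.105
  π_C·p_C = 0.16 × 0.48 = 0.0768
  π_D·p_D = 0.19 × 0.22 = 0.0418
Evidence: 0.196 + 0.105 + 0.0768 + 0.0418 = 0.4196
Responsibility of Topic D: 0.0418 / 0.4196 ≈ 0.100

0.100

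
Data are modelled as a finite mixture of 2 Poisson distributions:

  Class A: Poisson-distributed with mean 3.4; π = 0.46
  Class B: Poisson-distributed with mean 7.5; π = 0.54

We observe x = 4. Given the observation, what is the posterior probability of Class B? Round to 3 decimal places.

0.315

P(component k | x) = w_k·f_k(x) / marginal(x), where marginal(x) = Σ_j w_j·f_j(x).
Poisson probabilities:
  f_A = 0.185825
  f_B = 0.0729164
Weight by the priors:
  w_A·f_A = 0.46 × 0.185825 = 0.0854793
  w_B·f_B = 0.54 × 0.0729164 = 0.0393749
Evidence: 0.0854793 + 0.0393749 = 0.124854
P(Class B | 4) ≈ 0.315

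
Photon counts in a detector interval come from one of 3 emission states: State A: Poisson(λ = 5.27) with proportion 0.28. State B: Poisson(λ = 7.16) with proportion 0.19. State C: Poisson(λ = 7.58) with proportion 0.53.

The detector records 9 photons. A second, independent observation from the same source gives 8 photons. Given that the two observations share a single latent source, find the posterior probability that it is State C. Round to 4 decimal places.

0.7012

The responsibility of component k is w_k f_k(x) divided by Σ_j w_j f_j(x).
Since both observations come from the same component, the likelihood for component k is f_k(x₁)·f_k(x₂).
  p_A = [e^(−5.27)·5.27^9/9! = 0.0444427] × [0.0758984] = 0.00337313
  p_B = [e^(−7.16)·7.16^9/9! = 0.105902] × [0.133118] = 0.0140975
  p_C = [e^(−7.58)·7.58^9/9! = 0.116227] × [0.138001] = 0.0160394
Weight by the priors:
  w_A·p_A = 0.28 × 0.00337313 = 0.000944476
  w_B·p_B = 0.19 × 0.0140975 = 0.00267852
  w_C·p_C = 0.53 × 0.0160394 = 0.00850089
Evidence: 0.000944476 + 0.00267852 + 0.00850089 = 0.0121239
Responsibility of State C: 0.00850089 / 0.0121239 ≈ 0.7012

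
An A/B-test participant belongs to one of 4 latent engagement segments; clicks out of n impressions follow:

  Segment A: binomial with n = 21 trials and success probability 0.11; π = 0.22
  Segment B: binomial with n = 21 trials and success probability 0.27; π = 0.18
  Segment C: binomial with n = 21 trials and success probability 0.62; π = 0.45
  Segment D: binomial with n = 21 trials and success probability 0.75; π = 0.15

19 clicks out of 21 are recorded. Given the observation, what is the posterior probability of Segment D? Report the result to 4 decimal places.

0.8430

Posterior ∝ prior × likelihood, so P(k | x) ∝ P(Z=k) f_k(x); normalise over all components.
Binomial probabilities:
  f_A = C(21,19)·0.11^19·0.89^2 = 210·6.11591e-19·0.7921 = 1.01733e-16
  f_B = C(21,19)·0.27^19·0.73^2 = 210·1.57004e-11·0.5329 = 1.75702e-09
  f_C = C(21,19)·0.62^19·0.38^2 = 210·0.000113617·0.1444 = 0.00344531
  f_D = C(21,19)·0.75^19·0.25^2 = 210·0.00422828·0.0625 = 0.0554962
Multiply by the mixture weights:
  P(Z=A)·f_A = 0.22 × 1.01733e-16 = 2.23812e-17
  P(Z=B)·f_B = 0.18 × 1.75702e-09 = 3.16263e-10
  P(Z=C)·f_C = 0.45 × 0.00344531 = 0.00155039
  P(Z=D)·f_D = 0.15 × 0.0554962 = 0.00832443
Denominator: 2.23812e-17 + 3.16263e-10 + 0.00155039 + 0.00832443 = 0.00987482
P(Segment D | x) ≈ 0.8430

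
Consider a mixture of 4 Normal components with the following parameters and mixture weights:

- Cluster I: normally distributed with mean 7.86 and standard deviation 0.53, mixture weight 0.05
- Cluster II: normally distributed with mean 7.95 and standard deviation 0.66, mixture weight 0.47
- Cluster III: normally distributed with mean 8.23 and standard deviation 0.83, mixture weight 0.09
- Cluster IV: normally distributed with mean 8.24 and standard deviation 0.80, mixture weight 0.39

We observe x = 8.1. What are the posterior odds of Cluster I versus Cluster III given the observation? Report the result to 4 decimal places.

Only the two components matter; the odds are (π_i f_i(x)) / (π_j f_j(x)).
Component likelihoods at x = 8.1:
  p_I = 0.679371
  p_II = 0.589047
  p_III = 0.474794
  p_IV = 0.4911
Posterior odds = (π_I·p_I) / (π_III·p_III) = (0.05·0.679371) / (0.09·0.474794) = 0.0339686 / 0.0427314 ≈ 0.7949

0.7949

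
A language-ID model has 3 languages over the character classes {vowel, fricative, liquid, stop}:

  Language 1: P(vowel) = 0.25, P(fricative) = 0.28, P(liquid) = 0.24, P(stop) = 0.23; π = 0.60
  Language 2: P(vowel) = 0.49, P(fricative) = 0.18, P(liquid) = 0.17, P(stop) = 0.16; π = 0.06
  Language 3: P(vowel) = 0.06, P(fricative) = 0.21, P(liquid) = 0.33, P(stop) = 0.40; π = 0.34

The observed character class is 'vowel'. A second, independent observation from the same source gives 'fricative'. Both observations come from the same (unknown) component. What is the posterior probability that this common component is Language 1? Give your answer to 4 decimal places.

The responsibility of component k is π_k f_k(x) divided by Σ_j π_j f_j(x).
Since both observations come from the same component, the likelihood for component k is f_k(x₁)·f_k(x₂).
  L_1 = [P(vowel | comp) = 0.25] × [0.28] = 0.07
  L_2 = [P(vowel | comp) = 0.49] × [0.18] = 0.0882
  L_3 = [P(vowel | comp) = 0.06] × [0.21] = 0.0126
Prior × likelihood for each component:
  π_1·L_1 = 0.60 × 0.07 = 0.042
  π_2·L_2 = 0.06 × 0.0882 = 0.005292
  π_3·L_3 = 0.34 × 0.0126 = 0.004284
Marginal: 0.042 + 0.005292 + 0.004284 = 0.051576
Responsibility of Language 1: 0.042 / 0.051576 ≈ 0.8143

0.8143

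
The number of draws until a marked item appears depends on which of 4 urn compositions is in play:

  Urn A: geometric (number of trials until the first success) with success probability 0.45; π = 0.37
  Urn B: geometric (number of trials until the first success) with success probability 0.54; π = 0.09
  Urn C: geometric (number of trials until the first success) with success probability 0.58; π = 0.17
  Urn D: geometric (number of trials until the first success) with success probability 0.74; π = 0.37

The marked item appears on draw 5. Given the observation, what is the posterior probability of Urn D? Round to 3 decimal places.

The responsibility of component k is π_k f_k(x) divided by Σ_j π_j f_j(x).
Geometric probabilities:
  p_A = 0.45·(1−0.45)^4 = 0.45·0.0915063 = 0.0411778
  p_B = 0.54·(1−0.54)^4 = 0.54·0.0447746 = 0.0241783
  p_C = 0.58·(1−0.58)^4 = 0.58·0.031117 = 0.0180478
  p_D = 0.74·(1−0.74)^4 = 0.74·0.00456976 = 0.00338162
Multiply by the mixture weights:
  π_A·p_A = 0.37 × 0.0411778 = 0.0152358
  π_B·p_B = 0.09 × 0.0241783 = 0.00217604
  π_C·p_C = 0.17 × 0.0180478 = 0.00306813
  π_D·p_D = 0.37 × 0.00338162 = 0.0012512
Sum: 0.0152358 + 0.00217604 + 0.00306813 + 0.0012512 = 0.0217312
P(Urn D | data) ≈ 0.058

0.058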